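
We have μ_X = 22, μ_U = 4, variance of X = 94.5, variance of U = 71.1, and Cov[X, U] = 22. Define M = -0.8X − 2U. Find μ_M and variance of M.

μ_M = -25.6, variance of M = 415.28

μ_M = (-0.8)·μ_X + (-2)·μ_U = (-0.8)·22 + (-2)·4 = -25.6.
variance of M = a²·variance of X + b²·variance of U + 2ab·Cov[X, U] with a = -0.8, b = -2.
= (-0.8)²·94.5 + (-2)²·71.1 + 2·(-0.8)·(-2)·22
= 60.48 + 284.4 + 70.4 = 415.28.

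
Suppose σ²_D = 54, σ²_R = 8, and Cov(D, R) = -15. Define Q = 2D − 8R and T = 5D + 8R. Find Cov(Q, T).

Cov(Q, T) = 388

By bilinearity, Cov(Q, T) = ac·σ²_D + bd·σ²_R + (ad+bc)·Cov(D, R), with a=2, b=-8, c=5, d=8.
ac·σ²_D = 2·5·54 = 540
bd·σ²_R = (-8)·8·8 = -512
(ad+bc)·Cov(D, R) = (-24)·(-15) = 360
Cov(Q, T) = 540 + (-512) + 360 = 388.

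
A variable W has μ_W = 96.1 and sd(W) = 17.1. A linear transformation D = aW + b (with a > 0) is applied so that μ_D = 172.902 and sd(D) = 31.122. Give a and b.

sd(D) = a·sd(W) (a > 0), so a = 31.122/17.1 = 1.82.
μ_D = a·μ_W + b, so b = 172.902 − 1.82·96.1 = -2.

a = 1.82, b = -2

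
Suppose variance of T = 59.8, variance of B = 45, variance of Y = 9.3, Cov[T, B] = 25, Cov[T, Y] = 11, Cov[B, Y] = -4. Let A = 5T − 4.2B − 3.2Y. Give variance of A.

variance of A = 874.512

variance of A = a²·variance of T + b²·variance of B + c²·variance of Y + 2ab·Cov[T, B] + 2ac·Cov[T, Y] + 2bc·Cov[B, Y], with a = 5, b = -4.2, c = -3.2.
= 1495 + 793.8 + 95.232 + (-1050) + (-352) + (-107.52)
= 874.512.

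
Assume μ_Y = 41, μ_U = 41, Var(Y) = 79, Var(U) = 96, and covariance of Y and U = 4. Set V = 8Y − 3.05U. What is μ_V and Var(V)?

μ_V = 8·μ_Y + (-3.05)·μ_U = 8·41 + (-3.05)·41 = 202.95.
Var(V) = a²·Var(Y) + b²·Var(U) + 2ab·covariance of Y and U with a = 8, b = -3.05.
= 8²·79 + (-3.05)²·96 + 2·8·(-3.05)·4
= 5056 + 893.04 + (-195.2) = 5753.84.

μ_V = 202.95, Var(V) = 5753.84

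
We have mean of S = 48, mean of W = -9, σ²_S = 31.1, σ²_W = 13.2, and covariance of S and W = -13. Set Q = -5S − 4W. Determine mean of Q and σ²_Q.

mean of Q = -204, σ²_Q = 468.7

mean of Q = (-5)·mean of S + (-4)·mean of W = (-5)·48 + (-4)·(-9) = -204.
σ²_Q = a²·σ²_S + b²·σ²_W + 2ab·covariance of S and W with a = -5, b = -4.
= (-5)²·31.1 + (-4)²·13.2 + 2·(-5)·(-4)·(-13)
= 777.5 + 211.2 + (-520) = 468.7.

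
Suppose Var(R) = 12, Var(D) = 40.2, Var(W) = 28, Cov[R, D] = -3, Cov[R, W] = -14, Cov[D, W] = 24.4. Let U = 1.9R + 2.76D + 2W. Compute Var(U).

Var(U) = a²·Var(R) + b²·Var(D) + c²·Var(W) + 2ab·Cov[R, D] + 2ac·Cov[R, W] + 2bc·Cov[D, W], with a = 1.9, b = 2.76, c = 2.
= 43.32 + 306.22752 + 112 + (-31.464) + (-106.4) + 269.376
= 593.05952.

Var(U) = 593.05952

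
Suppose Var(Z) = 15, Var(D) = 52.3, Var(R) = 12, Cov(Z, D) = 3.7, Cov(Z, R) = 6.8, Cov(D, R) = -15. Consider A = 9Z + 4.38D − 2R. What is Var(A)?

Var(A) = 2576.05212

Var(A) = a²·Var(Z) + b²·Var(D) + c²·Var(R) + 2ab·Cov(Z, D) + 2ac·Cov(Z, R) + 2bc·Cov(D, R), with a = 9, b = 4.38, c = -2.
= 1215 + 1003.34412 + 48 + 291.708 + (-244.8) + 262.8
= 2576.05212.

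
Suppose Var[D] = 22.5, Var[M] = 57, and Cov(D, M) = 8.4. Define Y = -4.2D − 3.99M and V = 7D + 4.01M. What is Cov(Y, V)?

By bilinearity, Cov(Y, V) = ac·Var[D] + bd·Var[M] + (ad+bc)·Cov(D, M), with a=-4.2, b=-3.99, c=7, d=4.01.
ac·Var[D] = (-4.2)·7·22.5 = -661.5
bd·Var[M] = (-3.99)·4.01·57 = -911.9943
(ad+bc)·Cov(D, M) = (-44.772)·8.4 = -376.0848
Cov(Y, V) = -661.5 + (-911.9943) + (-376.0848) = -1949.5791.

Cov(Y, V) = -1949.5791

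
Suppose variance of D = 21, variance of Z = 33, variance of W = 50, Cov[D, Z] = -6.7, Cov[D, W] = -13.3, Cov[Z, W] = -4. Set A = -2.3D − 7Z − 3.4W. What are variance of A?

variance of A = a²·variance of D + b²·variance of Z + c²·variance of W + 2ab·Cov[D, Z] + 2ac·Cov[D, W] + 2bc·Cov[Z, W], with a = -2.3, b = -7, c = -3.4.
= 111.09 + 1617 + 578 + (-215.74) + (-208.012) + (-190.4)
= 1691.938.

variance of A = 1691.938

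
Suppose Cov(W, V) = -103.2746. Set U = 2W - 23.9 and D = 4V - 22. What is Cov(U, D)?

Cov(U, D) = -826.1968

Cov(U, D) = a·c·Cov(W, V) = 2·4·(-103.2746) = -826.1968. Additive constants drop out.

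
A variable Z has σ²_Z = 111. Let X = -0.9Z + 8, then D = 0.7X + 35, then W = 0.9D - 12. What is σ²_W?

σ²_X = (-0.9)²·111 = 89.91.
σ²_D = 0.7²·89.91 = 44.0559.
σ²_W = 0.9²·44.0559 = 35.685279.

σ²_W = 35.685279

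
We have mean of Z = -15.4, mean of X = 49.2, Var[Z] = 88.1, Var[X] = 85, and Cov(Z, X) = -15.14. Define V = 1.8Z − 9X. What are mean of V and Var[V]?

mean of V = 1.8·mean of Z + (-9)·mean of X = 1.8·(-15.4) + (-9)·49.2 = -470.52.
Var[V] = a²·Var[Z] + b²·Var[X] + 2ab·Cov(Z, X) with a = 1.8, b = -9.
= 1.8²·88.1 + (-9)²·85 + 2·1.8·(-9)·(-15.14)
= 285.444 + 6885 + 490.536 = 7660.98.

mean of V = -470.52, Var[V] = 7660.98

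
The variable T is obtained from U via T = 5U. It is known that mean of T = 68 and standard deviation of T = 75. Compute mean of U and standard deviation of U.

mean of U = 13.6, standard deviation of U = 15

From T = 5U: mean of T = a·mean of U + b, so mean of U = (mean of T − b)/a = (68 − 0)/5 = 13.6.
standard deviation of T = |a|·standard deviation of U, so standard deviation of U = 75/|5| = 15.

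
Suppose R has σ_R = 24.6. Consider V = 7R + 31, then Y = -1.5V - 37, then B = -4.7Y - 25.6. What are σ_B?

σ_B = 1214.01

σ_V = |7|·24.6 = 172.2.
σ_Y = |-1.5|·172.2 = 258.3.
σ_B = |-4.7|·258.3 = 1214.01.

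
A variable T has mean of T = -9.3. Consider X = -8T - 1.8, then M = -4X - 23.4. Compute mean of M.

mean of M = -313.8

mean of X = (-8)·(-9.3) + (-1.8) = 72.6.
mean of M = (-4)·72.6 + (-23.4) = -313.8.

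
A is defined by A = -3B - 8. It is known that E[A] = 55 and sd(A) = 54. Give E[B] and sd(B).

From A = -3B - 8: E[A] = a·E[B] + b, so E[B] = (E[A] − b)/a = (55 − (-8))/(-3) = -21.
sd(A) = |a|·sd(B), so sd(B) = 54/|-3| = 18.

E[B] = -21, sd(B) = 18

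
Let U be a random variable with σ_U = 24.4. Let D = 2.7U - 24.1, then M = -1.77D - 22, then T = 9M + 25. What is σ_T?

σ_T = 1049.4684

σ_D = |2.7|·24.4 = 65.88.
σ_M = |-1.77|·65.88 = 116.6076.
σ_T = |9|·116.6076 = 1049.4684.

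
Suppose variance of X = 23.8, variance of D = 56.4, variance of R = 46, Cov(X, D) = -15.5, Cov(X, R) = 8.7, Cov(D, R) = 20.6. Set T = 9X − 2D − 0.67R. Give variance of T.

variance of T = 2682.3354

variance of T = a²·variance of X + b²·variance of D + c²·variance of R + 2ab·Cov(X, D) + 2ac·Cov(X, R) + 2bc·Cov(D, R), with a = 9, b = -2, c = -0.67.
= 1927.8 + 225.6 + 20.6494 + 558 + (-104.922) + 55.208
= 2682.3354.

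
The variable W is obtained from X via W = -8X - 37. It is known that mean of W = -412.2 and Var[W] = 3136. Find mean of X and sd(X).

From W = -8X - 37: mean of W = a·mean of X + b, so mean of X = (mean of W − b)/a = (-412.2 − (-37))/(-8) = 46.9.
sd(W) = √3136 = 56.
sd(W) = |a|·sd(X), so sd(X) = 56/|-8| = 7.

mean of X = 46.9, sd(X) = 7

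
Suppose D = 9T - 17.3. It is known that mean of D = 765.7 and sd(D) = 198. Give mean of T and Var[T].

From D = 9T - 17.3: mean of D = a·mean of T + b, so mean of T = (mean of D − b)/a = (765.7 − (-17.3))/9 = 87.
Var[D] = 198² = 39204.
Var[D] = a²·Var[T], so Var[T] = 39204/9² = 484.

mean of T = 87, Var[T] = 484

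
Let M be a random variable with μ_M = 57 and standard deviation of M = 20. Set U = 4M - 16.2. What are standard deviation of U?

standard deviation of U = 80

U = 4M - 16.2 is linear with a = 4, b = -16.2.
standard deviation of U = |a|·standard deviation of M = |4|·20 = 80.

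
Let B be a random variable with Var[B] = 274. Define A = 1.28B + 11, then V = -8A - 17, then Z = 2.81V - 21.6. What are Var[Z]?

Var[Z] = 226862.71012864

Var[A] = 1.28²·274 = 448.9216.
Var[V] = (-8)²·448.9216 = 28730.9824.
Var[Z] = 2.81²·28730.9824 = 226862.71012864.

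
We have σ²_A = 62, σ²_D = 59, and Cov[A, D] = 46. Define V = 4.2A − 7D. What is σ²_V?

σ²_V = a²·σ²_A + b²·σ²_D + 2ab·Cov[A, D] with a = 4.2, b = -7.
= 4.2²·62 + (-7)²·59 + 2·4.2·(-7)·46
= 1093.68 + 2891 + (-2704.8) = 1279.88.

σ²_V = 1279.88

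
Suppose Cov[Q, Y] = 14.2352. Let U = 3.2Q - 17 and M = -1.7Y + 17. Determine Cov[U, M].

Cov[U, M] = -77.439488

Cov[U, M] = a·c·Cov[Q, Y] = 3.2·(-1.7)·14.2352 = -77.439488. Additive constants drop out.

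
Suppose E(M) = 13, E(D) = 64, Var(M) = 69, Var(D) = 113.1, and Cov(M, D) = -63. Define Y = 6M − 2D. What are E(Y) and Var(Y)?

E(Y) = -50, Var(Y) = 4448.4

E(Y) = 6·E(M) + (-2)·E(D) = 6·13 + (-2)·64 = -50.
Var(Y) = a²·Var(M) + b²·Var(D) + 2ab·Cov(M, D) with a = 6, b = -2.
= 6²·69 + (-2)²·113.1 + 2·6·(-2)·(-63)
= 2484 + 452.4 + 1512 = 4448.4.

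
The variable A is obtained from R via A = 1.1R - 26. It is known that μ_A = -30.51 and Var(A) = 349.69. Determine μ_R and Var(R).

From A = 1.1R - 26: μ_A = a·μ_R + b, so μ_R = (μ_A − b)/a = (-30.51 − (-26))/1.1 = -4.1.
Var(A) = a²·Var(R), so Var(R) = 349.69/1.1² = 289.

μ_R = -4.1, Var(R) = 289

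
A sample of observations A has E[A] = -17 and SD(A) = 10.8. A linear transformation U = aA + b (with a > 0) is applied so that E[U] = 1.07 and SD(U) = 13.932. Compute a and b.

a = 1.29, b = 23

SD(U) = a·SD(A) (a > 0), so a = 13.932/10.8 = 1.29.
E[U] = a·E[A] + b, so b = 1.07 − 1.29·(-17) = 23.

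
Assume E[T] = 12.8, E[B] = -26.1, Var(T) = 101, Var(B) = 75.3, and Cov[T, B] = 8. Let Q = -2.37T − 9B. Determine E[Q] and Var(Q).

E[Q] = 204.564, Var(Q) = 7007.8869

E[Q] = (-2.37)·E[T] + (-9)·E[B] = (-2.37)·12.8 + (-9)·(-26.1) = 204.564.
Var(Q) = a²·Var(T) + b²·Var(B) + 2ab·Cov[T, B] with a = -2.37, b = -9.
= (-2.37)²·101 + (-9)²·75.3 + 2·(-2.37)·(-9)·8
= 567.3069 + 6099.3 + 341.28 = 7007.8869.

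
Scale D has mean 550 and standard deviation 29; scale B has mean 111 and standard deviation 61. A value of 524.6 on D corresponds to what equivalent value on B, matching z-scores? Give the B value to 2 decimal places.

B = 57.57

z = (524.6 − 550)/29 ≈ -0.8759.
B = 111 + z·61 = 111 + (524.6 − 550)·61/29 ≈ 57.57.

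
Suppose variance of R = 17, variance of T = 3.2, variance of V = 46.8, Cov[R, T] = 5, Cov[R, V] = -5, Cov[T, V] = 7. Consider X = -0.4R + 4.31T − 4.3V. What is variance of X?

variance of X = a²·variance of R + b²·variance of T + c²·variance of V + 2ab·Cov[R, T] + 2ac·Cov[R, V] + 2bc·Cov[T, V], with a = -0.4, b = 4.31, c = -4.3.
= 2.72 + 59.44352 + 865.332 + (-17.24) + (-17.2) + (-259.462)
= 633.59352.

variance of X = 633.59352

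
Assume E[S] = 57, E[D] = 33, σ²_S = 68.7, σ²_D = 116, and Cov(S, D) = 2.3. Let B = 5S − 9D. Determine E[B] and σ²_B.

E[B] = 5·E[S] + (-9)·E[D] = 5·57 + (-9)·33 = -12.
σ²_B = a²·σ²_S + b²·σ²_D + 2ab·Cov(S, D) with a = 5, b = -9.
= 5²·68.7 + (-9)²·116 + 2·5·(-9)·2.3
= 1717.5 + 9396 + (-207) = 10906.5.

E[B] = -12, σ²_B = 10906.5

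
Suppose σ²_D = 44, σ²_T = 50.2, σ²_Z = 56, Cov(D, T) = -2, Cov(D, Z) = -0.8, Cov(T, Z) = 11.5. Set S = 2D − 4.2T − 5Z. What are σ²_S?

σ²_S = a²·σ²_D + b²·σ²_T + c²·σ²_Z + 2ab·Cov(D, T) + 2ac·Cov(D, Z) + 2bc·Cov(T, Z), with a = 2, b = -4.2, c = -5.
= 176 + 885.528 + 1400 + 33.6 + 16 + 483
= 2994.128.

σ²_S = 2994.128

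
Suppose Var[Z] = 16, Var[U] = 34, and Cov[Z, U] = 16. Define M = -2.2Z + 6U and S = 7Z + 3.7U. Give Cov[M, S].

By bilinearity, Cov[M, S] = ac·Var[Z] + bd·Var[U] + (ad+bc)·Cov[Z, U], with a=-2.2, b=6, c=7, d=3.7.
ac·Var[Z] = (-2.2)·7·16 = -246.4
bd·Var[U] = 6·3.7·34 = 754.8
(ad+bc)·Cov[Z, U] = (33.86)·16 = 541.76
Cov[M, S] = -246.4 + 754.8 + 541.76 = 1050.16.

Cov[M, S] = 1050.16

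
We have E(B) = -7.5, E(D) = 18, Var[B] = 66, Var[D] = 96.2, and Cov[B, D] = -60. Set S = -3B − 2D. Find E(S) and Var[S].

E(S) = (-3)·E(B) + (-2)·E(D) = (-3)·(-7.5) + (-2)·18 = -13.5.
Var[S] = a²·Var[B] + b²·Var[D] + 2ab·Cov[B, D] with a = -3, b = -2.
= (-3)²·66 + (-2)²·96.2 + 2·(-3)·(-2)·(-60)
= 594 + 384.8 + (-720) = 258.8.

E(S) = -13.5, Var[S] = 258.8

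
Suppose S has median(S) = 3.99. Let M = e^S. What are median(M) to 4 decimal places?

e^S is monotone on this domain, so median(M) = exp(3.99) ≈ 54.0549.

median(M) = 54.0549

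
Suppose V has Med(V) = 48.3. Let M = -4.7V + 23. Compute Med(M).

Med(M) = -204.01

A linear map preserves order up to sign, so Med(M) = a·Med(V) + b = (-4.7)·48.3 + 23 = -204.01.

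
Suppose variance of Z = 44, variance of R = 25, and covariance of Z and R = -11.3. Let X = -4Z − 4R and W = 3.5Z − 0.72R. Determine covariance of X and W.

By bilinearity, covariance of X and W = ac·variance of Z + bd·variance of R + (ad+bc)·covariance of Z and R, with a=-4, b=-4, c=3.5, d=-0.72.
ac·variance of Z = (-4)·3.5·44 = -616
bd·variance of R = (-4)·(-0.72)·25 = 72
(ad+bc)·covariance of Z and R = (-11.12)·(-11.3) = 125.656
covariance of X and W = -616 + 72 + 125.656 = -418.344.

covariance of X and W = -418.344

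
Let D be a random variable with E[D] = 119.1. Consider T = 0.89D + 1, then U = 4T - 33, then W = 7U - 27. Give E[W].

E[T] = 0.89·119.1 + 1 = 106.999.
E[U] = 4·106.999 + (-33) = 394.996.
E[W] = 7·394.996 + (-27) = 2737.972.

E[W] = 2737.972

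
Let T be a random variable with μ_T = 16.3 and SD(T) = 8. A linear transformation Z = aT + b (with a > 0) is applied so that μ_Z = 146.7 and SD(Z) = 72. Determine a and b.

SD(Z) = a·SD(T) (a > 0), so a = 72/8 = 9.
μ_Z = a·μ_T + b, so b = 146.7 − 9·16.3 = 0.

a = 9, b = 0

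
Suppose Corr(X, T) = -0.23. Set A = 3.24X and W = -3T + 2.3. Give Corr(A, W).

Linear rescalings preserve |correlation|; the slopes 3.24 and -3 have opposite signs, so the correlation flips sign: Corr(A, W) = −Corr(X, T) = 0.23.

Corr(A, W) = 0.23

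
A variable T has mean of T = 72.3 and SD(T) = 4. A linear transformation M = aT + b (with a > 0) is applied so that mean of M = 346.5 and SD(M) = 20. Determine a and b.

SD(M) = a·SD(T) (a > 0), so a = 20/4 = 5.
mean of M = a·mean of T + b, so b = 346.5 − 5·72.3 = -15.

a = 5, b = -15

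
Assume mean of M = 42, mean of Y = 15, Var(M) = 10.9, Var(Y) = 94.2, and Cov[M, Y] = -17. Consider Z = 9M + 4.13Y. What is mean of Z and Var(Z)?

mean of Z = 439.95, Var(Z) = 1225.87998

mean of Z = 9·mean of M + 4.13·mean of Y = 9·42 + 4.13·15 = 439.95.
Var(Z) = a²·Var(M) + b²·Var(Y) + 2ab·Cov[M, Y] with a = 9, b = 4.13.
= 9²·10.9 + 4.13²·94.2 + 2·9·4.13·(-17)
= 882.9 + 1606.75998 + (-1263.78) = 1225.87998.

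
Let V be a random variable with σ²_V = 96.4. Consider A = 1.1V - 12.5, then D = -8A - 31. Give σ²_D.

σ²_D = 7465.216

σ²_A = 1.1²·96.4 = 116.644.
σ²_D = (-8)²·116.644 = 7465.216.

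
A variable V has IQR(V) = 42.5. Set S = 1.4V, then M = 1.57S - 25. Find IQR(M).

IQR(M) = 93.415

IQR(S) = |1.4|·42.5 = 59.5.
IQR(M) = |1.57|·59.5 = 93.415.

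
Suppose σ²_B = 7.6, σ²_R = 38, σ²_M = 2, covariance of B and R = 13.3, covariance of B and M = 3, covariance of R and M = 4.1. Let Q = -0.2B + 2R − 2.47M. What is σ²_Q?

σ²_Q = a²·σ²_B + b²·σ²_R + c²·σ²_M + 2ab·covariance of B and R + 2ac·covariance of B and M + 2bc·covariance of R and M, with a = -0.2, b = 2, c = -2.47.
= 0.304 + 152 + 12.2018 + (-10.64) + 2.964 + (-40.508)
= 116.3218.

σ²_Q = 116.3218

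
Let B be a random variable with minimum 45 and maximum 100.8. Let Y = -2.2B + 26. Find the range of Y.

Range(Y) = 122.76

Range of B = 100.8 − 45 = 55.8.
Range(Y) = |a|·Range(B) = |-2.2|·55.8 = 122.76.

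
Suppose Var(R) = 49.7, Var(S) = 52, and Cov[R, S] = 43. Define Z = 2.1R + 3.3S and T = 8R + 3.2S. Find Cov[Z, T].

Cov[Z, T] = 2808.24

By bilinearity, Cov[Z, T] = ac·Var(R) + bd·Var(S) + (ad+bc)·Cov[R, S], with a=2.1, b=3.3, c=8, d=3.2.
ac·Var(R) = 2.1·8·49.7 = 834.96
bd·Var(S) = 3.3·3.2·52 = 549.12
(ad+bc)·Cov[R, S] = (33.12)·43 = 1424.16
Cov[Z, T] = 834.96 + 549.12 + 1424.16 = 2808.24.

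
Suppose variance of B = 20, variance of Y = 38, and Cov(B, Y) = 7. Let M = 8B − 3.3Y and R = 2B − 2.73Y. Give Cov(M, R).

By bilinearity, Cov(M, R) = ac·variance of B + bd·variance of Y + (ad+bc)·Cov(B, Y), with a=8, b=-3.3, c=2, d=-2.73.
ac·variance of B = 8·2·20 = 320
bd·variance of Y = (-3.3)·(-2.73)·38 = 342.342
(ad+bc)·Cov(B, Y) = (-28.44)·7 = -199.08
Cov(M, R) = 320 + 342.342 + (-199.08) = 463.262.

Cov(M, R) = 463.262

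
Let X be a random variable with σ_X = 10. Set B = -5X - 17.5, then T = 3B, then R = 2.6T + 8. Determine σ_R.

σ_R = 390

σ_B = |-5|·10 = 50.
σ_T = |3|·50 = 150.
σ_R = |2.6|·150 = 390.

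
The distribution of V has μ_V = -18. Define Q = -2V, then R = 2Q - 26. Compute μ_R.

μ_Q = (-2)·(-18) = 36.
μ_R = 2·36 + (-26) = 46.

μ_R = 46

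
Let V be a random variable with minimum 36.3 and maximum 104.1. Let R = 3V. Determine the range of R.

Range(R) = 203.4

Range of V = 104.1 − 36.3 = 67.8.
Range(R) = |a|·Range(V) = |3|·67.8 = 203.4.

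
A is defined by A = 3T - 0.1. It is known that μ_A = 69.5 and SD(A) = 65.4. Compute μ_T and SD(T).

From A = 3T - 0.1: μ_A = a·μ_T + b, so μ_T = (μ_A − b)/a = (69.5 − (-0.1))/3 = 23.2.
SD(A) = |a|·SD(T), so SD(T) = 65.4/|3| = 21.8.

μ_T = 23.2, SD(T) = 21.8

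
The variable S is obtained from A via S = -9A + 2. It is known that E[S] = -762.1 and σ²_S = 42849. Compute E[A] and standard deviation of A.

E[A] = 84.9, standard deviation of A = 23

From S = -9A + 2: E[S] = a·E[A] + b, so E[A] = (E[S] − b)/a = (-762.1 − 2)/(-9) = 84.9.
standard deviation of S = √42849 = 207.
standard deviation of S = |a|·standard deviation of A, so standard deviation of A = 207/|-9| = 23.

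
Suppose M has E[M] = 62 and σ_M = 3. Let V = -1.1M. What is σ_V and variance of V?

σ_V = 3.3, variance of V = 10.89

V = -1.1M is linear with a = -1.1, b = 0.
σ_V = |a|·σ_M = |-1.1|·3 = 3.3.
variance of M = 3² = 9.
variance of V = a²·variance of M = (-1.1)²·9 = 10.89.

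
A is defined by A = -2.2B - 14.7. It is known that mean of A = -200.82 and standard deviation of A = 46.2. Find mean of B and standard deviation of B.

mean of B = 84.6, standard deviation of B = 21

From A = -2.2B - 14.7: mean of A = a·mean of B + b, so mean of B = (mean of A − b)/a = (-200.82 − (-14.7))/(-2.2) = 84.6.
standard deviation of A = |a|·standard deviation of B, so standard deviation of B = 46.2/|-2.2| = 21.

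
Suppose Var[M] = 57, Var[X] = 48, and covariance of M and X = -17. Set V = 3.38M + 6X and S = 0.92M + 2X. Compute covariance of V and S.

By bilinearity, covariance of V and S = ac·Var[M] + bd·Var[X] + (ad+bc)·covariance of M and X, with a=3.38, b=6, c=0.92, d=2.
ac·Var[M] = 3.38·0.92·57 = 177.2472
bd·Var[X] = 6·2·48 = 576
(ad+bc)·covariance of M and X = (12.28)·(-17) = -208.76
covariance of V and S = 177.2472 + 576 + (-208.76) = 544.4872.

covariance of V and S = 544.4872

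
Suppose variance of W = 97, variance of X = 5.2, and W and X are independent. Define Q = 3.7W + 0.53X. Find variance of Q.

variance of Q = 1329.39068

variance of Q = a²·variance of W + b²·variance of X + 2ab·covariance of W and X with a = 3.7, b = 0.53.
Independence gives covariance of W and X = 0.
= 3.7²·97 + 0.53²·5.2 + 2·3.7·0.53·0
= 1327.93 + 1.46068 + 0 = 1329.39068.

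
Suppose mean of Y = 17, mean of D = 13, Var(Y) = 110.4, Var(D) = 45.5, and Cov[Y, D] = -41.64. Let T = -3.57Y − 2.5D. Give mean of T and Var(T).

mean of T = (-3.57)·mean of Y + (-2.5)·mean of D = (-3.57)·17 + (-2.5)·13 = -93.19.
Var(T) = a²·Var(Y) + b²·Var(D) + 2ab·Cov[Y, D] with a = -3.57, b = -2.5.
= (-3.57)²·110.4 + (-2.5)²·45.5 + 2·(-3.57)·(-2.5)·(-41.64)
= 1407.03696 + 284.375 + (-743.274) = 948.13796.

mean of T = -93.19, Var(T) = 948.13796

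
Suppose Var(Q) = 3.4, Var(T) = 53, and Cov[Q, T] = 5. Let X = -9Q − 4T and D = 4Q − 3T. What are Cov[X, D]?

Cov[X, D] = 568.6

By bilinearity, Cov[X, D] = ac·Var(Q) + bd·Var(T) + (ad+bc)·Cov[Q, T], with a=-9, b=-4, c=4, d=-3.
ac·Var(Q) = (-9)·4·3.4 = -122.4
bd·Var(T) = (-4)·(-3)·53 = 636
(ad+bc)·Cov[Q, T] = (11)·5 = 55
Cov[X, D] = -122.4 + 636 + 55 = 568.6.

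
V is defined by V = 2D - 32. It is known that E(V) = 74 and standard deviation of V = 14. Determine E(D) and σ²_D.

E(D) = 53, σ²_D = 49

From V = 2D - 32: E(V) = a·E(D) + b, so E(D) = (E(V) − b)/a = (74 − (-32))/2 = 53.
σ²_V = 14² = 196.
σ²_V = a²·σ²_D, so σ²_D = 196/2² = 49.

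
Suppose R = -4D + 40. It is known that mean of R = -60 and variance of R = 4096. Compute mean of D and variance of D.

From R = -4D + 40: mean of R = a·mean of D + b, so mean of D = (mean of R − b)/a = (-60 − 40)/(-4) = 25.
variance of R = a²·variance of D, so variance of D = 4096/(-4)² = 256.

mean of D = 25, variance of D = 256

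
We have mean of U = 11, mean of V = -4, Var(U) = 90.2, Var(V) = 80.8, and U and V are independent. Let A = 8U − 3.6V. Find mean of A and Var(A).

mean of A = 102.4, Var(A) = 6819.968

mean of A = 8·mean of U + (-3.6)·mean of V = 8·11 + (-3.6)·(-4) = 102.4.
Var(A) = a²·Var(U) + b²·Var(V) + 2ab·covariance of U and V with a = 8, b = -3.6.
Independence gives covariance of U and V = 0.
= 8²·90.2 + (-3.6)²·80.8 + 2·8·(-3.6)·0
= 5772.8 + 1047.168 + 0 = 6819.968.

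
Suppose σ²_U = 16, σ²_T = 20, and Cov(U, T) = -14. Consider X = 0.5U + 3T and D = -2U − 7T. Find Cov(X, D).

By bilinearity, Cov(X, D) = ac·σ²_U + bd·σ²_T + (ad+bc)·Cov(U, T), with a=0.5, b=3, c=-2, d=-7.
ac·σ²_U = 0.5·(-2)·16 = -16
bd·σ²_T = 3·(-7)·20 = -420
(ad+bc)·Cov(U, T) = (-9.5)·(-14) = 133
Cov(X, D) = -16 + (-420) + 133 = -303.

Cov(X, D) = -303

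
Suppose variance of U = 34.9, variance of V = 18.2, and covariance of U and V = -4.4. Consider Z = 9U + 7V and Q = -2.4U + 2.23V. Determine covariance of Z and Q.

By bilinearity, covariance of Z and Q = ac·variance of U + bd·variance of V + (ad+bc)·covariance of U and V, with a=9, b=7, c=-2.4, d=2.23.
ac·variance of U = 9·(-2.4)·34.9 = -753.84
bd·variance of V = 7·2.23·18.2 = 284.102
(ad+bc)·covariance of U and V = (3.27)·(-4.4) = -14.388
covariance of Z and Q = -753.84 + 284.102 + (-14.388) = -484.126.

covariance of Z and Q = -484.126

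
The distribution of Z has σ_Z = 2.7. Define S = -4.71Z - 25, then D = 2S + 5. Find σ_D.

σ_D = 25.434

σ_S = |-4.71|·2.7 = 12.717.
σ_D = |2|·12.717 = 25.434.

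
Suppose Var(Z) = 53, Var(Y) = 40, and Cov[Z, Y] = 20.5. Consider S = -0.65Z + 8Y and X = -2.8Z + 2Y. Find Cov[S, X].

Cov[S, X] = 250.61

By bilinearity, Cov[S, X] = ac·Var(Z) + bd·Var(Y) + (ad+bc)·Cov[Z, Y], with a=-0.65, b=8, c=-2.8, d=2.
ac·Var(Z) = (-0.65)·(-2.8)·53 = 96.46
bd·Var(Y) = 8·2·40 = 640
(ad+bc)·Cov[Z, Y] = (-23.7)·20.5 = -485.85
Cov[S, X] = 96.46 + 640 + (-485.85) = 250.61.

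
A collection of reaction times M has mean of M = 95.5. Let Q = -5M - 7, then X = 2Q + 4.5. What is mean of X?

mean of Q = (-5)·95.5 + (-7) = -484.5.
mean of X = 2·(-484.5) + 4.5 = -964.5.

mean of X = -964.5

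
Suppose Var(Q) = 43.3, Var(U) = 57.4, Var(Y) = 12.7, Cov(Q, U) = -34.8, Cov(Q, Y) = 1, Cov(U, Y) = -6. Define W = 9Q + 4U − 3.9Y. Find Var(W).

Var(W) = 2230.267

Var(W) = a²·Var(Q) + b²·Var(U) + c²·Var(Y) + 2ab·Cov(Q, U) + 2ac·Cov(Q, Y) + 2bc·Cov(U, Y), with a = 9, b = 4, c = -3.9.
= 3507.3 + 918.4 + 193.167 + (-2505.6) + (-70.2) + 187.2
= 2230.267.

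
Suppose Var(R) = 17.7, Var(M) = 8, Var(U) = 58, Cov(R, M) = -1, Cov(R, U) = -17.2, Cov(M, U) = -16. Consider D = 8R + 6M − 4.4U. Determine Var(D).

Var(D) = a²·Var(R) + b²·Var(M) + c²·Var(U) + 2ab·Cov(R, M) + 2ac·Cov(R, U) + 2bc·Cov(M, U), with a = 8, b = 6, c = -4.4.
= 1132.8 + 288 + 1122.88 + (-96) + 1210.88 + 844.8
= 4503.36.

Var(D) = 4503.36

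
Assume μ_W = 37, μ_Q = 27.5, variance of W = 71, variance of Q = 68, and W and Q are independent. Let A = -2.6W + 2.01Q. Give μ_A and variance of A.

μ_A = (-2.6)·μ_W + 2.01·μ_Q = (-2.6)·37 + 2.01·27.5 = -40.925.
variance of A = a²·variance of W + b²·variance of Q + 2ab·covariance of W and Q with a = -2.6, b = 2.01.
Independence gives covariance of W and Q = 0.
= (-2.6)²·71 + 2.01²·68 + 2·(-2.6)·2.01·0
= 479.96 + 274.7268 + 0 = 754.6868.

μ_A = -40.925, variance of A = 754.6868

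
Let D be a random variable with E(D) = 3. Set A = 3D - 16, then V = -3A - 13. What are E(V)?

E(V) = 8

E(A) = 3·3 + (-16) = -7.
E(V) = (-3)·(-7) + (-13) = 8.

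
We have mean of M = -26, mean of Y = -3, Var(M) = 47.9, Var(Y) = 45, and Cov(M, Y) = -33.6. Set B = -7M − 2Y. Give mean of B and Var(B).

mean of B = (-7)·mean of M + (-2)·mean of Y = (-7)·(-26) + (-2)·(-3) = 188.
Var(B) = a²·Var(M) + b²·Var(Y) + 2ab·Cov(M, Y) with a = -7, b = -2.
= (-7)²·47.9 + (-2)²·45 + 2·(-7)·(-2)·(-33.6)
= 2347.1 + 180 + (-940.8) = 1586.3.

mean of B = 188, Var(B) = 1586.3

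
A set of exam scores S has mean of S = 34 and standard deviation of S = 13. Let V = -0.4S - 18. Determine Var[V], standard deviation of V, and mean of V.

Var[V] = 27.04, standard deviation of V = 5.2, mean of V = -31.6

V = -0.4S - 18 is linear with a = -0.4, b = -18.
Var[S] = 13² = 169.
Var[V] = a²·Var[S] = (-0.4)²·169 = 27.04 (the additive constant -18 does not affect variance).
standard deviation of V = |a|·standard deviation of S = |-0.4|·13 = 5.2.
mean of V = a·mean of S + b = (-0.4)·34 + (-18) = -31.6.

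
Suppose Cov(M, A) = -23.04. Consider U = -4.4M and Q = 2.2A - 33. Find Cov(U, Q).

Cov(U, Q) = a·c·Cov(M, A) = (-4.4)·2.2·(-23.04) = 223.0272. Additive constants drop out.

Cov(U, Q) = 223.0272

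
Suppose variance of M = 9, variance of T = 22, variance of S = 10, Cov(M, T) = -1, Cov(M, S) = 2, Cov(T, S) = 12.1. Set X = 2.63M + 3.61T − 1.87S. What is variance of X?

variance of X = 181.89936

variance of X = a²·variance of M + b²·variance of T + c²·variance of S + 2ab·Cov(M, T) + 2ac·Cov(M, S) + 2bc·Cov(T, S), with a = 2.63, b = 3.61, c = -1.87.
= 62.2521 + 286.7062 + 34.969 + (-18.9886) + (-19.6724) + (-163.36694)
= 181.89936.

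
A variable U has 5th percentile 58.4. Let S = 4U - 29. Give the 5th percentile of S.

Since a = 4 > 0 the transformation is increasing, so the 5th percentile of S = a·(P_{5} of U) + b = 4·58.4 + (-29) = 204.6.

5th percentile of S = 204.6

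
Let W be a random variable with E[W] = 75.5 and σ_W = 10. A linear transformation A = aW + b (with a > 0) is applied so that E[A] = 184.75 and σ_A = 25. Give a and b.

a = 2.5, b = -4

σ_A = a·σ_W (a > 0), so a = 25/10 = 2.5.
E[A] = a·E[W] + b, so b = 184.75 − 2.5·75.5 = -4.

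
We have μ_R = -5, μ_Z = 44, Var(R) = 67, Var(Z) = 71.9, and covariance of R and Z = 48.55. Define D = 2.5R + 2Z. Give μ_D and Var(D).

μ_D = 2.5·μ_R + 2·μ_Z = 2.5·(-5) + 2·44 = 75.5.
Var(D) = a²·Var(R) + b²·Var(Z) + 2ab·covariance of R and Z with a = 2.5, b = 2.
= 2.5²·67 + 2²·71.9 + 2·2.5·2·48.55
= 418.75 + 287.6 + 485.5 = 1191.85.

μ_D = 75.5, Var(D) = 1191.85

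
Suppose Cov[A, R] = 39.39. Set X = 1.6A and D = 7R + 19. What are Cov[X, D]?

Cov[X, D] = a·c·Cov[A, R] = 1.6·7·39.39 = 441.168. Additive constants drop out.

Cov[X, D] = 441.168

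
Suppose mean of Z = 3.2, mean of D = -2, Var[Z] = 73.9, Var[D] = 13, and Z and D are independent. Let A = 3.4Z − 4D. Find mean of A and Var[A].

mean of A = 3.4·mean of Z + (-4)·mean of D = 3.4·3.2 + (-4)·(-2) = 18.88.
Var[A] = a²·Var[Z] + b²·Var[D] + 2ab·covariance of Z and D with a = 3.4, b = -4.
Independence gives covariance of Z and D = 0.
= 3.4²·73.9 + (-4)²·13 + 2·3.4·(-4)·0
= 854.284 + 208 + 0 = 1062.284.

mean of A = 18.88, Var[A] = 1062.284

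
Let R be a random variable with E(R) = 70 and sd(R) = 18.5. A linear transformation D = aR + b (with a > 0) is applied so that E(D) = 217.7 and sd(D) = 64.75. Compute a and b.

a = 3.5, b = -27.3

sd(D) = a·sd(R) (a > 0), so a = 64.75/18.5 = 3.5.
E(D) = a·E(R) + b, so b = 217.7 − 3.5·70 = -27.3.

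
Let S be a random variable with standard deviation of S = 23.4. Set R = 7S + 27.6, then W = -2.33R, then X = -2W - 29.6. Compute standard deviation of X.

standard deviation of R = |7|·23.4 = 163.8.
standard deviation of W = |-2.33|·163.8 = 381.654.
standard deviation of X = |-2|·381.654 = 763.308.

standard deviation of X = 763.308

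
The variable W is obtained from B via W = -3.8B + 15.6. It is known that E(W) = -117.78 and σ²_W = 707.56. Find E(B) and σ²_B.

From W = -3.8B + 15.6: E(W) = a·E(B) + b, so E(B) = (E(W) − b)/a = (-117.78 − 15.6)/(-3.8) = 35.1.
σ²_W = a²·σ²_B, so σ²_B = 707.56/(-3.8)² = 49.

E(B) = 35.1, σ²_B = 49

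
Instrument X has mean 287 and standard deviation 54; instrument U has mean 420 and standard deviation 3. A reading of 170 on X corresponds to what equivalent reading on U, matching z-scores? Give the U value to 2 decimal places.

z = (170 − 287)/54 ≈ -2.1667.
U = 420 + z·3 = 420 + (170 − 287)·3/54 = 413.50.

U = 413.50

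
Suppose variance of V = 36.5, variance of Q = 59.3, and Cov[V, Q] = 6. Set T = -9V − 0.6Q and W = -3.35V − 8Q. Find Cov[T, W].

Cov[T, W] = 1829.175

By bilinearity, Cov[T, W] = ac·variance of V + bd·variance of Q + (ad+bc)·Cov[V, Q], with a=-9, b=-0.6, c=-3.35, d=-8.
ac·variance of V = (-9)·(-3.35)·36.5 = 1100.475
bd·variance of Q = (-0.6)·(-8)·59.3 = 284.64
(ad+bc)·Cov[V, Q] = (74.01)·6 = 444.06
Cov[T, W] = 1100.475 + 284.64 + 444.06 = 1829.175.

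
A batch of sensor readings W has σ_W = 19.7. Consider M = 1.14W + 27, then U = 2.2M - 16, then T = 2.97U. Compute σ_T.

σ_T = 146.740572

σ_M = |1.14|·19.7 = 22.458.
σ_U = |2.2|·22.458 = 49.4076.
σ_T = |2.97|·49.4076 = 146.740572.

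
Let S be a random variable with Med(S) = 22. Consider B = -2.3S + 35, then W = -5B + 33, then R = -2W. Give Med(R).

Med(R) = -222

Med(B) = (-2.3)·22 + 35 = -15.6.
Med(W) = (-5)·(-15.6) + 33 = 111.
Med(R) = (-2)·111 = -222.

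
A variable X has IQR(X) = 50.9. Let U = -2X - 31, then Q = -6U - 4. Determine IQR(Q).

IQR(U) = |-2|·50.9 = 101.8.
IQR(Q) = |-6|·101.8 = 610.8.

IQR(Q) = 610.8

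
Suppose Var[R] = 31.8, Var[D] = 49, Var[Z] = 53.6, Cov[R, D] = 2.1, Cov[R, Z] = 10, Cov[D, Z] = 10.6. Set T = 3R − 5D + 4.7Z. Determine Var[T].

Var[T] = 2416.024

Var[T] = a²·Var[R] + b²·Var[D] + c²·Var[Z] + 2ab·Cov[R, D] + 2ac·Cov[R, Z] + 2bc·Cov[D, Z], with a = 3, b = -5, c = 4.7.
= 286.2 + 1225 + 1184.024 + (-63) + 282 + (-498.2)
= 2416.024.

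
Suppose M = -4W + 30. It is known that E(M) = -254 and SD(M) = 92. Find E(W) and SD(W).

From M = -4W + 30: E(M) = a·E(W) + b, so E(W) = (E(M) − b)/a = (-254 − 30)/(-4) = 71.
SD(M) = |a|·SD(W), so SD(W) = 92/|-4| = 23.

E(W) = 71, SD(W) = 23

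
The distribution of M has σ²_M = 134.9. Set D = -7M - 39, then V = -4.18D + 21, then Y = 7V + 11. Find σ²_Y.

σ²_D = (-7)²·134.9 = 6610.1.
σ²_V = (-4.18)²·6610.1 = 115494.31124.
σ²_Y = 7²·115494.31124 = 5659221.25076.

σ²_Y = 5659221.25076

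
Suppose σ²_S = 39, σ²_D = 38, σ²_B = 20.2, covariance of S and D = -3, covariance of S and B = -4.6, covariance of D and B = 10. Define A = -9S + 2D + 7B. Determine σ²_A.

σ²_A = a²·σ²_S + b²·σ²_D + c²·σ²_B + 2ab·covariance of S and D + 2ac·covariance of S and B + 2bc·covariance of D and B, with a = -9, b = 2, c = 7.
= 3159 + 152 + 989.8 + 108 + 579.6 + 280
= 5268.4.

σ²_A = 5268.4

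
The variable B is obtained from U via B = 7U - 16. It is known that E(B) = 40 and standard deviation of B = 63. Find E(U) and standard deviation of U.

From B = 7U - 16: E(B) = a·E(U) + b, so E(U) = (E(B) − b)/a = (40 − (-16))/7 = 8.
standard deviation of B = |a|·standard deviation of U, so standard deviation of U = 63/|7| = 9.

E(U) = 8, standard deviation of U = 9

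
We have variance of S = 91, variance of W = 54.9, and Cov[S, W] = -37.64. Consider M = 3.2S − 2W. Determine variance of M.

variance of M = a²·variance of S + b²·variance of W + 2ab·Cov[S, W] with a = 3.2, b = -2.
= 3.2²·91 + (-2)²·54.9 + 2·3.2·(-2)·(-37.64)
= 931.84 + 219.6 + 481.792 = 1633.232.

variance of M = 1633.232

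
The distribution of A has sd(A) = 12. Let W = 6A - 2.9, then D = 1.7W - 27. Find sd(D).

sd(D) = 122.4

sd(W) = |6|·12 = 72.
sd(D) = |1.7|·72 = 122.4.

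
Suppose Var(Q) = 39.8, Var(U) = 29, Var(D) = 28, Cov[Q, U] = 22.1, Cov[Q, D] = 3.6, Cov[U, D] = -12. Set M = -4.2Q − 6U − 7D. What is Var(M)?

Var(M) = 3435.592

Var(M) = a²·Var(Q) + b²·Var(U) + c²·Var(D) + 2ab·Cov[Q, U] + 2ac·Cov[Q, D] + 2bc·Cov[U, D], with a = -4.2, b = -6, c = -7.
= 702.072 + 1044 + 1372 + 1113.84 + 211.68 + (-1008)
= 3435.592.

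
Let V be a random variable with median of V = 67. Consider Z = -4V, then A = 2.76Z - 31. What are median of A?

median of Z = (-4)·67 = -268.
median of A = 2.76·(-268) + (-31) = -770.68.

median of A = -770.68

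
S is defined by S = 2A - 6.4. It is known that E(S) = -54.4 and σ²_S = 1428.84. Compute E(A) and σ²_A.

From S = 2A - 6.4: E(S) = a·E(A) + b, so E(A) = (E(S) − b)/a = (-54.4 − (-6.4))/2 = -24.
σ²_S = a²·σ²_A, so σ²_A = 1428.84/2² = 357.21.

E(A) = -24, σ²_A = 357.21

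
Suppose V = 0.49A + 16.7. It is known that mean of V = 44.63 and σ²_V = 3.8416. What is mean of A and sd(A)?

mean of A = 57, sd(A) = 4

From V = 0.49A + 16.7: mean of V = a·mean of A + b, so mean of A = (mean of V − b)/a = (44.63 − 16.7)/0.49 = 57.
sd(V) = √3.8416 = 1.96.
sd(V) = |a|·sd(A), so sd(A) = 1.96/|0.49| = 4.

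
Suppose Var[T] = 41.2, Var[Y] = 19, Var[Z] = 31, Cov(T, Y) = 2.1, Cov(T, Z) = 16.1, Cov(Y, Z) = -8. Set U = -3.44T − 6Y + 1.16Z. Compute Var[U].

Var[U] = 1282.81504

Var[U] = a²·Var[T] + b²·Var[Y] + c²·Var[Z] + 2ab·Cov(T, Y) + 2ac·Cov(T, Z) + 2bc·Cov(Y, Z), with a = -3.44, b = -6, c = 1.16.
= 487.54432 + 684 + 41.7136 + 86.688 + (-128.49088) + 111.36
= 1282.81504.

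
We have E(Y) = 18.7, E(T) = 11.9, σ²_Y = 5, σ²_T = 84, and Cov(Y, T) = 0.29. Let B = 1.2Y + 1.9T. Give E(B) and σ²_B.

E(B) = 1.2·E(Y) + 1.9·E(T) = 1.2·18.7 + 1.9·11.9 = 45.05.
σ²_B = a²·σ²_Y + b²·σ²_T + 2ab·Cov(Y, T) with a = 1.2, b = 1.9.
= 1.2²·5 + 1.9²·84 + 2·1.2·1.9·0.29
= 7.2 + 303.24 + 1.3224 = 311.7624.

E(B) = 45.05, σ²_B = 311.7624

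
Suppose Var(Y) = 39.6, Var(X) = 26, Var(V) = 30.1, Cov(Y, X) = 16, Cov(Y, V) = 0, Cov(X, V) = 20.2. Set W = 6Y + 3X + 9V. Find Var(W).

Var(W) = a²·Var(Y) + b²·Var(X) + c²·Var(V) + 2ab·Cov(Y, X) + 2ac·Cov(Y, V) + 2bc·Cov(X, V), with a = 6, b = 3, c = 9.
= 1425.6 + 234 + 2438.1 + 576 + 0 + 1090.8
= 5764.5.

Var(W) = 5764.5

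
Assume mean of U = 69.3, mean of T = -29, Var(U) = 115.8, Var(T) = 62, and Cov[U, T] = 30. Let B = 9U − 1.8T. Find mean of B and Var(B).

mean of B = 675.9, Var(B) = 8608.68

mean of B = 9·mean of U + (-1.8)·mean of T = 9·69.3 + (-1.8)·(-29) = 675.9.
Var(B) = a²·Var(U) + b²·Var(T) + 2ab·Cov[U, T] with a = 9, b = -1.8.
= 9²·115.8 + (-1.8)²·62 + 2·9·(-1.8)·30
= 9379.8 + 200.88 + (-972) = 8608.68.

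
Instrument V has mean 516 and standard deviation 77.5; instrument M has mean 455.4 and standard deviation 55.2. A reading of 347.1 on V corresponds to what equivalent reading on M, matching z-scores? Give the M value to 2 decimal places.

z = (347.1 − 516)/77.5 ≈ -2.1794.
M = 455.4 + z·55.2 = 455.4 + (347.1 − 516)·55.2/77.5 ≈ 335.10.

M = 335.10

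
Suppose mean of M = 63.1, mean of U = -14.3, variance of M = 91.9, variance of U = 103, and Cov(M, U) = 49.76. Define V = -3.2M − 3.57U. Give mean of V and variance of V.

mean of V = -150.869, variance of V = 3390.69718

mean of V = (-3.2)·mean of M + (-3.57)·mean of U = (-3.2)·63.1 + (-3.57)·(-14.3) = -150.869.
variance of V = a²·variance of M + b²·variance of U + 2ab·Cov(M, U) with a = -3.2, b = -3.57.
= (-3.2)²·91.9 + (-3.57)²·103 + 2·(-3.2)·(-3.57)·49.76
= 941.056 + 1312.7247 + 1136.91648 = 3390.69718.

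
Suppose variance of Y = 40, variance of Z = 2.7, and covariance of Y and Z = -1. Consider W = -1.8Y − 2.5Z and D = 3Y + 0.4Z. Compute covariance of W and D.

By bilinearity, covariance of W and D = ac·variance of Y + bd·variance of Z + (ad+bc)·covariance of Y and Z, with a=-1.8, b=-2.5, c=3, d=0.4.
ac·variance of Y = (-1.8)·3·40 = -216
bd·variance of Z = (-2.5)·0.4·2.7 = -2.7
(ad+bc)·covariance of Y and Z = (-8.22)·(-1) = 8.22
covariance of W and D = -216 + (-2.7) + 8.22 = -210.48.

covariance of W and D = -210.48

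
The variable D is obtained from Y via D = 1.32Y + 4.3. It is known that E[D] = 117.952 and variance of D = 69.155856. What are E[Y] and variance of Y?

E[Y] = 86.1, variance of Y = 39.69

From D = 1.32Y + 4.3: E[D] = a·E[Y] + b, so E[Y] = (E[D] − b)/a = (117.952 − 4.3)/1.32 = 86.1.
variance of D = a²·variance of Y, so variance of Y = 69.155856/1.32² = 39.69.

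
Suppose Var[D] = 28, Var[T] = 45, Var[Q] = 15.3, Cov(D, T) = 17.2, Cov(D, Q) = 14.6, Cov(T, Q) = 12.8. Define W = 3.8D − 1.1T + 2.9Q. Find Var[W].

Var[W] = 683.771

Var[W] = a²·Var[D] + b²·Var[T] + c²·Var[Q] + 2ab·Cov(D, T) + 2ac·Cov(D, Q) + 2bc·Cov(T, Q), with a = 3.8, b = -1.1, c = 2.9.
= 404.32 + 54.45 + 128.673 + (-143.792) + 321.784 + (-81.664)
= 683.771.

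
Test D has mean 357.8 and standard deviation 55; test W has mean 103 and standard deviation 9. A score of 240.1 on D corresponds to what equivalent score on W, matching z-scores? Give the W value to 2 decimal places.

z = (240.1 − 357.8)/55 = -2.14.
W = 103 + z·9 = 103 + (240.1 − 357.8)·9/55 = 83.74.

W = 83.74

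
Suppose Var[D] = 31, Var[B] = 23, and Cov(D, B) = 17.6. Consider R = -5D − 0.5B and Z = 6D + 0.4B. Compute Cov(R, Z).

Cov(R, Z) = -1022.6

By bilinearity, Cov(R, Z) = ac·Var[D] + bd·Var[B] + (ad+bc)·Cov(D, B), with a=-5, b=-0.5, c=6, d=0.4.
ac·Var[D] = (-5)·6·31 = -930
bd·Var[B] = (-0.5)·0.4·23 = -4.6
(ad+bc)·Cov(D, B) = (-5)·17.6 = -88
Cov(R, Z) = -930 + (-4.6) + (-88) = -1022.6.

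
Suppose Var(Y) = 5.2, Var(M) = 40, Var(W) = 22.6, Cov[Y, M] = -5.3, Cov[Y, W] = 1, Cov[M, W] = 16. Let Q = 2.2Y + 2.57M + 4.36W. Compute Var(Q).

Var(Q) = 1036.79896

Var(Q) = a²·Var(Y) + b²·Var(M) + c²·Var(W) + 2ab·Cov[Y, M] + 2ac·Cov[Y, W] + 2bc·Cov[M, W], with a = 2.2, b = 2.57, c = 4.36.
= 25.168 + 264.196 + 429.61696 + (-59.9324) + 19.184 + 358.5664
= 1036.79896.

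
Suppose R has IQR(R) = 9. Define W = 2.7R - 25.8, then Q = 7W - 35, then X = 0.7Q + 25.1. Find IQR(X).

IQR(W) = |2.7|·9 = 24.3.
IQR(Q) = |7|·24.3 = 170.1.
IQR(X) = |0.7|·170.1 = 119.07.

IQR(X) = 119.07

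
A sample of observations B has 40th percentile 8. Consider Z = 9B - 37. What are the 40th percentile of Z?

40th percentile of Z = 35

Since a = 9 > 0 the transformation is increasing, so the 40th percentile of Z = a·(P_{40} of B) + b = 9·8 + (-37) = 35.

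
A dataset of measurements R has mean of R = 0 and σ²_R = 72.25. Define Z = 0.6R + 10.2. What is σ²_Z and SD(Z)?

σ²_Z = 26.01, SD(Z) = 5.1

Z = 0.6R + 10.2 is linear with a = 0.6, b = 10.2.
σ²_Z = a²·σ²_R = 0.6²·72.25 = 26.01 (the additive constant 10.2 does not affect variance).
SD(R) = √72.25 = 8.5.
SD(Z) = |a|·SD(R) = |0.6|·8.5 = 5.1.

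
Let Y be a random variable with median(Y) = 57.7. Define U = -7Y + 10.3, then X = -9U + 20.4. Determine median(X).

median(U) = (-7)·57.7 + 10.3 = -393.6.
median(X) = (-9)·(-393.6) + 20.4 = 3562.8.

median(X) = 3562.8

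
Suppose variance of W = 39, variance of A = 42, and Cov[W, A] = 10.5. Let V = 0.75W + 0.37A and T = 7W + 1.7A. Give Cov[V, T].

By bilinearity, Cov[V, T] = ac·variance of W + bd·variance of A + (ad+bc)·Cov[W, A], with a=0.75, b=0.37, c=7, d=1.7.
ac·variance of W = 0.75·7·39 = 204.75
bd·variance of A = 0.37·1.7·42 = 26.418
(ad+bc)·Cov[W, A] = (3.865)·10.5 = 40.5825
Cov[V, T] = 204.75 + 26.418 + 40.5825 = 271.7505.

Cov[V, T] = 271.7505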